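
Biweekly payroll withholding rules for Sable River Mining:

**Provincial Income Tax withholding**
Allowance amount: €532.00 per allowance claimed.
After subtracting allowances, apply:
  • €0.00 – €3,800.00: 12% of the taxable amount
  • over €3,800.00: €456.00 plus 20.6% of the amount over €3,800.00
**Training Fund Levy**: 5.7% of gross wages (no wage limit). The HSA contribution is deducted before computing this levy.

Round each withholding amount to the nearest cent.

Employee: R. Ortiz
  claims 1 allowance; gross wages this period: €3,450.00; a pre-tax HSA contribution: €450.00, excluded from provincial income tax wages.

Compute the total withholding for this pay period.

€467.16

Provincial Income Tax: taxable = €3,450.00 − €450.00 − 1×€532.00 = €2,468.00
  12% × €2,468.00 = €296.16
Training Fund Levy: 5.7% × €3,000.00 = €171.00
Total: €296.16 + €171.00 = €467.16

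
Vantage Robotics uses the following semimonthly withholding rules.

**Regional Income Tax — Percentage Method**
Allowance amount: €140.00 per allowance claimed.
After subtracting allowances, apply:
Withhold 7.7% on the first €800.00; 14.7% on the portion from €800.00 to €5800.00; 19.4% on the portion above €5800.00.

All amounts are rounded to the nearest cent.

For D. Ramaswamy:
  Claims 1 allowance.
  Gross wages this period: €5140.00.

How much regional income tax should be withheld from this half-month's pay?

Regional Income Tax: taxable = €5140.00 − 1×€140.00 = €5000.00
  €61.60 + 14.7% × (€5000.00 − €800.00) = €61.60 + 14.7% × €4200.00 = €679.00

€679.00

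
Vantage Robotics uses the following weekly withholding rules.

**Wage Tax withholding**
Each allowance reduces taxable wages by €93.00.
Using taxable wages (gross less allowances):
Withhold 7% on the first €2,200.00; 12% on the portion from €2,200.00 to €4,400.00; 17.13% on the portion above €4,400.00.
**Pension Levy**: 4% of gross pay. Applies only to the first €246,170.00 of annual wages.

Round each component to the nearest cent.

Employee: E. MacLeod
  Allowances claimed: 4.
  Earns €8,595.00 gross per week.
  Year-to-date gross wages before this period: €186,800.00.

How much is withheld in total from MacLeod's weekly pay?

Wage Tax: taxable = €8,595.00 − 4×€93.00 = €8,223.00
  €418.00 + 17.13% × (€8,223.00 − €4,400.00) = €418.00 + 17.13% × €3,823.00 = €1,072.88
Pension Levy: 4% × €8,595.00 = €343.80
Total: €1,072.88 + €343.80 = €1,416.68

€1,416.68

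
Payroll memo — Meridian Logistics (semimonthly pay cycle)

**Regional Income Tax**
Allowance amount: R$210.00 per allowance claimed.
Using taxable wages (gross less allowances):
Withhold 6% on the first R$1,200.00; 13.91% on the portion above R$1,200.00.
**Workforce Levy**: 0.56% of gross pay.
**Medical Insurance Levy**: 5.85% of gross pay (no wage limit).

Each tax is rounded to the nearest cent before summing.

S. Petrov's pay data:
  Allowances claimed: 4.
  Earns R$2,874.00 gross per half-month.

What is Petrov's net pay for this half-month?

Regional Income Tax: taxable = R$2,874.00 − 4×R$210.00 = R$2,034.00
  R$72.00 + 13.91% × (R$2,034.00 − R$1,200.00) = R$72.00 + 13.91% × R$834.00 = R$188.01
Workforce Levy: 0.56% × R$2,874.00 = R$16.09
Medical Insurance Levy: 5.85% × R$2,874.00 = R$168.13
Total withheld: R$188.01 + R$16.09 + R$168.13 = R$372.23
Net pay: R$2,874.00 − R$372.23 = R$2,501.77

R$2,501.77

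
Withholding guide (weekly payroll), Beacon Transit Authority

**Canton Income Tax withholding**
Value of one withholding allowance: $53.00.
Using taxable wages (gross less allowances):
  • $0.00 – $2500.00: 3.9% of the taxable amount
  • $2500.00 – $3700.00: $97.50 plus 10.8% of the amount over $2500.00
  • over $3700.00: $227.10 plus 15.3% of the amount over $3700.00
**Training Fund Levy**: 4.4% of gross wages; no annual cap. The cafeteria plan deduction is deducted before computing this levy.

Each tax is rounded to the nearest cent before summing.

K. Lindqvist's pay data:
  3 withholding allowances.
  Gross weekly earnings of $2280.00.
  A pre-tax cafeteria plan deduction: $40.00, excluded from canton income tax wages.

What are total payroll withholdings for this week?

Canton Income Tax: taxable = $2280.00 − $40.00 − 3×$53.00 = $2081.00
  3.9% × $2081.00 = $81.16
Training Fund Levy: 4.4% × $2240.00 = $98.56
Total: $81.16 + $98.56 = $179.72

$179.72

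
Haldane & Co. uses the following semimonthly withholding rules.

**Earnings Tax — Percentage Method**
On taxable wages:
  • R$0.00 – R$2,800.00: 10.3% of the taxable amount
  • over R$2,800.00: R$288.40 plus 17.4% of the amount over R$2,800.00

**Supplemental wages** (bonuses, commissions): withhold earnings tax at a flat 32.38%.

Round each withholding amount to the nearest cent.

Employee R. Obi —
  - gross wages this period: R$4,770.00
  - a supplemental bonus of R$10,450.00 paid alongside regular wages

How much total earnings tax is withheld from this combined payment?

Earnings Tax: taxable = R$4,770.00
  R$288.40 + 17.4% × (R$4,770.00 − R$2,800.00) = R$288.40 + 17.4% × R$1,970.00 = R$631.18
Supplemental (32.38% flat on bonus): 32.38% × R$10,450.00 = R$3,383.71
Total earnings tax: R$631.18 + R$3,383.71 = R$4,014.89

R$4,014.89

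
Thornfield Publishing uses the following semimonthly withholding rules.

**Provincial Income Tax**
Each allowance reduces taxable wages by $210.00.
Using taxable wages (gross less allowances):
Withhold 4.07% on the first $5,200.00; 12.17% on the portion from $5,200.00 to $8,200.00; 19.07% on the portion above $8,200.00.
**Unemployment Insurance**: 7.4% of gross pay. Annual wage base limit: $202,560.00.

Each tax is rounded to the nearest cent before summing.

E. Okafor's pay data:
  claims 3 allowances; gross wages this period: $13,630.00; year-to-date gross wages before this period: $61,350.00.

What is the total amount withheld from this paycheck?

Provincial Income Tax: taxable = $13,630.00 − 3×$210.00 = $13,000.00
  $576.74 + 19.07% × ($13,000.00 − $8,200.00) = $576.74 + 19.07% × $4,800.00 = $1,492.10
Unemployment Insurance: 7.4% × $13,630.00 = $1,008.62
Total: $1,492.10 + $1,008.62 = $2,500.72

$2,500.72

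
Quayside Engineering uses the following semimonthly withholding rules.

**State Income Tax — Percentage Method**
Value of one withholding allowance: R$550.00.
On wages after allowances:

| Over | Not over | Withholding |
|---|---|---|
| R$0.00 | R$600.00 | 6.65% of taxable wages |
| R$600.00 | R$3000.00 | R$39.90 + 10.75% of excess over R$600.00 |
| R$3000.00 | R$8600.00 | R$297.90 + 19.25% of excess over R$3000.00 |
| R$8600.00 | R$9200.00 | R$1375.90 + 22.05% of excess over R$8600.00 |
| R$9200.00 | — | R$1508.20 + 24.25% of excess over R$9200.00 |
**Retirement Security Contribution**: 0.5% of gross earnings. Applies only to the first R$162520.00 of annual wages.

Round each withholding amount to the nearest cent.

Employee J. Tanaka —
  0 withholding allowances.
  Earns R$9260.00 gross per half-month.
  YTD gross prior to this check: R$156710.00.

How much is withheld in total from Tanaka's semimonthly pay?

R$1551.80

State Income Tax: taxable = R$9260.00
  R$1508.20 + 24.25% × (R$9260.00 − R$9200.00) = R$1508.20 + 24.25% × R$60.00 = R$1522.75
Retirement Security Contribution: cap R$162520.00 − YTD R$156710.00 = R$5810.00 subject; 0.5% × R$5810.00 = R$29.05
Total: R$1522.75 + R$29.05 = R$1551.80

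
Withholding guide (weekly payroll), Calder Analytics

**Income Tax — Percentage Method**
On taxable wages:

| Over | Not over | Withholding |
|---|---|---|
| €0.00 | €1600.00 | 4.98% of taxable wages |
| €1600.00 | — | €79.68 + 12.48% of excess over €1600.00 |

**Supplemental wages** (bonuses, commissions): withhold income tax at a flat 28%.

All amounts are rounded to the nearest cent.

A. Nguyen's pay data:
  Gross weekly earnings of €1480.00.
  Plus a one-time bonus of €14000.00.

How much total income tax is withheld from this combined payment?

€3993.70

Income Tax: taxable = €1480.00
  4.98% × €1480.00 = €73.70
Supplemental (28% flat on bonus): 28% × €14000.00 = €3920.00
Total income tax: €73.70 + €3920.00 = €3993.70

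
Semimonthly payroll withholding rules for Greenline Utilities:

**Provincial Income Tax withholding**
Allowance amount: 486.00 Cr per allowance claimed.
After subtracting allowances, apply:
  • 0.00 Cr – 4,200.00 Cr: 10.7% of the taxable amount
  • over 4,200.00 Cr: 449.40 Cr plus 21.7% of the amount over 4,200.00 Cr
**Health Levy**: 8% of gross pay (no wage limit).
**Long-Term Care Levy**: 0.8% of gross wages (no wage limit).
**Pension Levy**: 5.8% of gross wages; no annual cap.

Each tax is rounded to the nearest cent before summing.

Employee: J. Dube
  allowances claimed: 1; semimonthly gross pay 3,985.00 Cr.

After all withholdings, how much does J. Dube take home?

3,028.80 Cr

Provincial Income Tax: taxable = 3,985.00 Cr − 1×486.00 Cr = 3,499.00 Cr
  10.7% × 3,499.00 Cr = 374.39 Cr
Health Levy: 8% × 3,985.00 Cr = 318.80 Cr
Long-Term Care Levy: 0.8% × 3,985.00 Cr = 31.88 Cr
Pension Levy: 5.8% × 3,985.00 Cr = 231.13 Cr
Total withheld: 374.39 Cr + 318.80 Cr + 31.88 Cr + 231.13 Cr = 956.20 Cr
Net pay: 3,985.00 Cr − 956.20 Cr = 3,028.80 Cr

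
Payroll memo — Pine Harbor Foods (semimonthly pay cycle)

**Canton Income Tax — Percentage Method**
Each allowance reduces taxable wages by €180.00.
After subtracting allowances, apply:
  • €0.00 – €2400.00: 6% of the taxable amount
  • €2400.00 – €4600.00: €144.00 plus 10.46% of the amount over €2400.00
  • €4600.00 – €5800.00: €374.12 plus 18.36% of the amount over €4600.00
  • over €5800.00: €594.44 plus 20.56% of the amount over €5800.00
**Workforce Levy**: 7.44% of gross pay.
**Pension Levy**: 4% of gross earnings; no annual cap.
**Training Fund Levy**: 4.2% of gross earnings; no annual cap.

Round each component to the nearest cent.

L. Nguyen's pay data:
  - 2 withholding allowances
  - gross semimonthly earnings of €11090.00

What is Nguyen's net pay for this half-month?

€7747.47

Canton Income Tax: taxable = €11090.00 − 2×€180.00 = €10730.00
  €594.44 + 20.56% × (€10730.00 − €5800.00) = €594.44 + 20.56% × €4930.00 = €1608.05
Workforce Levy: 7.44% × €11090.00 = €825.10
Pension Levy: 4% × €11090.00 = €443.60
Training Fund Levy: 4.2% × €11090.00 = €465.78
Total withheld: €1608.05 + €825.10 + €443.60 + €465.78 = €3342.53
Net pay: €11090.00 − €3342.53 = €7747.47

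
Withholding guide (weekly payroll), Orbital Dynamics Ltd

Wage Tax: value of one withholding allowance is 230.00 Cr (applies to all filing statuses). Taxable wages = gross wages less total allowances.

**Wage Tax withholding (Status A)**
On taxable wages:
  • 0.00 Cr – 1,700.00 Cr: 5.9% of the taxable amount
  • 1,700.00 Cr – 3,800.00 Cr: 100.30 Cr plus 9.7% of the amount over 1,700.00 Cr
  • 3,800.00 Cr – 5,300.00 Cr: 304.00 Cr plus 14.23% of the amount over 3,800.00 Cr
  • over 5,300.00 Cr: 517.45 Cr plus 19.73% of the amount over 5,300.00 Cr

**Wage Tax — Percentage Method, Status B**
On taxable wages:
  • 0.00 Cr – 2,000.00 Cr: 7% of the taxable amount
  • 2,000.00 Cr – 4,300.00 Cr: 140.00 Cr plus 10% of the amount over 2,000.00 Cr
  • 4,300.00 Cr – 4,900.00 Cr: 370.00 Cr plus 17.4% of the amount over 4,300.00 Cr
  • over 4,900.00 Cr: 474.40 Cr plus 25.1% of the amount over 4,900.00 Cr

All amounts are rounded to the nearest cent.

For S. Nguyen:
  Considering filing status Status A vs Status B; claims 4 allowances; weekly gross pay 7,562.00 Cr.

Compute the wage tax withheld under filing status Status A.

782.23 Cr

Wage Tax (Status A): taxable = 7,562.00 Cr − 4×230.00 Cr = 6,642.00 Cr
  517.45 Cr + 19.73% × (6,642.00 Cr − 5,300.00 Cr) = 517.45 Cr + 19.73% × 1,342.00 Cr = 782.23 Cr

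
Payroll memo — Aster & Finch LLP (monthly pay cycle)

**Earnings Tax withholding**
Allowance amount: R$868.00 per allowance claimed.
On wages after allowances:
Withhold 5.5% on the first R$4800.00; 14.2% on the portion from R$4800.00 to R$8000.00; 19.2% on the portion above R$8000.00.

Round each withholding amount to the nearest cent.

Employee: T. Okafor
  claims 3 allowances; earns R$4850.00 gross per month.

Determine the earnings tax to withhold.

Earnings Tax: taxable = R$4850.00 − 3×R$868.00 = R$2246.00
  5.5% × R$2246.00 = R$123.53

R$123.53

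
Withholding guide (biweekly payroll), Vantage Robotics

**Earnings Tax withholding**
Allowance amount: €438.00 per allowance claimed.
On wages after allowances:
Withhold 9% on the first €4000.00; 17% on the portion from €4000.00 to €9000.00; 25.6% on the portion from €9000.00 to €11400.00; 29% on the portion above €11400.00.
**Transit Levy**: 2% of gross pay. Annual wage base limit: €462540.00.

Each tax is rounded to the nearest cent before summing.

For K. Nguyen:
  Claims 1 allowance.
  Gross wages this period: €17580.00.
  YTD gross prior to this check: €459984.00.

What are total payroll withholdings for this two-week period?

€3540.70

Earnings Tax: taxable = €17580.00 − 1×€438.00 = €17142.00
  €1824.40 + 29% × (€17142.00 − €11400.00) = €1824.40 + 29% × €5742.00 = €3489.58
Transit Levy: cap €462540.00 − YTD €459984.00 = €2556.00 subject; 2% × €2556.00 = €51.12
Total: €3489.58 + €51.12 = €3540.70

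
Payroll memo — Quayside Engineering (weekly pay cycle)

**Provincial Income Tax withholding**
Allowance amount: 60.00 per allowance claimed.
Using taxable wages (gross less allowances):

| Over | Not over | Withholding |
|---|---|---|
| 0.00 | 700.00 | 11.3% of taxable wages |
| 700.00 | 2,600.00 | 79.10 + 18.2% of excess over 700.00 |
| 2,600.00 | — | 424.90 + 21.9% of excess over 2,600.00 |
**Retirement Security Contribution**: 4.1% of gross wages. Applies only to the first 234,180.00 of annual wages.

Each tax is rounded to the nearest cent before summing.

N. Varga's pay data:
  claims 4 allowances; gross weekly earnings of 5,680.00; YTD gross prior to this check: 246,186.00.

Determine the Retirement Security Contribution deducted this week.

0.00

Retirement Security Contribution: YTD 246,186.00 ≥ cap 234,180.00 → 0.00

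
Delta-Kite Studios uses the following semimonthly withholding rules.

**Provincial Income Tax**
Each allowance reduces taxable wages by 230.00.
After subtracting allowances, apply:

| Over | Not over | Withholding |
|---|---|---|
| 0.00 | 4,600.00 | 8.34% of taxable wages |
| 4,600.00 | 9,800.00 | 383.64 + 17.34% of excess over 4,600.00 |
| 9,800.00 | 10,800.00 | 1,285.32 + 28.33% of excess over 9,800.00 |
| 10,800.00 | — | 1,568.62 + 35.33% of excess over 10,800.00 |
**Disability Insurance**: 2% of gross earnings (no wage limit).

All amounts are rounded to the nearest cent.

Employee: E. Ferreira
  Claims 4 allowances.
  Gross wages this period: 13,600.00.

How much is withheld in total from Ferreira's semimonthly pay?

2,504.82

Provincial Income Tax: taxable = 13,600.00 − 4×230.00 = 12,680.00
  1,568.62 + 35.33% × (12,680.00 − 10,800.00) = 1,568.62 + 35.33% × 1,880.00 = 2,232.82
Disability Insurance: 2% × 13,600.00 = 272.00
Total: 2,232.82 + 272.00 = 2,504.82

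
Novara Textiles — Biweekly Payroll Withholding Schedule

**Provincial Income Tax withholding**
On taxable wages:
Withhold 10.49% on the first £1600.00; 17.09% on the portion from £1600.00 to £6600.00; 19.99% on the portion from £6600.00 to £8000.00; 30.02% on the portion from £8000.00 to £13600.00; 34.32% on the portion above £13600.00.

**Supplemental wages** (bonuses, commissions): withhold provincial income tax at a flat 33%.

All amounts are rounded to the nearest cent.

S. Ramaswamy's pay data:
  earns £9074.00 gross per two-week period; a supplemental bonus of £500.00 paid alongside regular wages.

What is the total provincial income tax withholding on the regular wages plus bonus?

Provincial Income Tax: taxable = £9074.00
  £1302.20 + 30.02% × (£9074.00 − £8000.00) = £1302.20 + 30.02% × £1074.00 = £1624.61
Supplemental (33% flat on bonus): 33% × £500.00 = £165.00
Total provincial income tax: £1624.61 + £165.00 = £1789.61

£1789.61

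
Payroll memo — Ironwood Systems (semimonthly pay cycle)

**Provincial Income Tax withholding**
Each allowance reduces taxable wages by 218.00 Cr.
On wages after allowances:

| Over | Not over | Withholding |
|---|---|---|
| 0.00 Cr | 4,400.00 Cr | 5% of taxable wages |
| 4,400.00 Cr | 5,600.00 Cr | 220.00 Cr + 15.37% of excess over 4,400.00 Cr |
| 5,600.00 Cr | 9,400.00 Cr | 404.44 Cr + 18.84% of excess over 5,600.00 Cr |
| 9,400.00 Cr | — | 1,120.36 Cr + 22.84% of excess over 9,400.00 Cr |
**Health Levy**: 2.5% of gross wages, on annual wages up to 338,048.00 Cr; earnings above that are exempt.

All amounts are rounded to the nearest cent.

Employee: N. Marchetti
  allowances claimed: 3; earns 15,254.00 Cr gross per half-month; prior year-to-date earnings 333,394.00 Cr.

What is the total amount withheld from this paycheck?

2,424.39 Cr

Provincial Income Tax: taxable = 15,254.00 Cr − 3×218.00 Cr = 14,600.00 Cr
  1,120.36 Cr + 22.84% × (14,600.00 Cr − 9,400.00 Cr) = 1,120.36 Cr + 22.84% × 5,200.00 Cr = 2,308.04 Cr
Health Levy: cap 338,048.00 Cr − YTD 333,394.00 Cr = 4,654.00 Cr subject; 2.5% × 4,654.00 Cr = 116.35 Cr
Total: 2,308.04 Cr + 116.35 Cr = 2,424.39 Cr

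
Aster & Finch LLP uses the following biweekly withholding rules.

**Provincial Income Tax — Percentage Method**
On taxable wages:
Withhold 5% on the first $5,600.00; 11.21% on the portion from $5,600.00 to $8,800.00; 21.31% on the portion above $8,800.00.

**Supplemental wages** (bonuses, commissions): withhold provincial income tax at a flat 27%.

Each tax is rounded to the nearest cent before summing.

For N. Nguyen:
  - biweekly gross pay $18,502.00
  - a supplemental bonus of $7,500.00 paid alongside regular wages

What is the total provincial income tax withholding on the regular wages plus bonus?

$4,731.22

Provincial Income Tax: taxable = $18,502.00
  $638.72 + 21.31% × ($18,502.00 − $8,800.00) = $638.72 + 21.31% × $9,702.00 = $2,706.22
Supplemental (27% flat on bonus): 27% × $7,500.00 = $2,025.00
Total provincial income tax: $2,706.22 + $2,025.00 = $4,731.22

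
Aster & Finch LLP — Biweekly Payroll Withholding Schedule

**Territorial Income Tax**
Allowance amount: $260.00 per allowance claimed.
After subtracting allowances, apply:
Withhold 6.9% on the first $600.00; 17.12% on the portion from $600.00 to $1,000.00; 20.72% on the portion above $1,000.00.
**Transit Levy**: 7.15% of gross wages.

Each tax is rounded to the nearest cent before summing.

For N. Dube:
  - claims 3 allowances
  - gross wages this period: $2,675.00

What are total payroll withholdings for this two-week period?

$486.58

Territorial Income Tax: taxable = $2,675.00 − 3×$260.00 = $1,895.00
  $109.88 + 20.72% × ($1,895.00 − $1,000.00) = $109.88 + 20.72% × $895.00 = $295.32
Transit Levy: 7.15% × $2,675.00 = $191.26
Total: $295.32 + $191.26 = $486.58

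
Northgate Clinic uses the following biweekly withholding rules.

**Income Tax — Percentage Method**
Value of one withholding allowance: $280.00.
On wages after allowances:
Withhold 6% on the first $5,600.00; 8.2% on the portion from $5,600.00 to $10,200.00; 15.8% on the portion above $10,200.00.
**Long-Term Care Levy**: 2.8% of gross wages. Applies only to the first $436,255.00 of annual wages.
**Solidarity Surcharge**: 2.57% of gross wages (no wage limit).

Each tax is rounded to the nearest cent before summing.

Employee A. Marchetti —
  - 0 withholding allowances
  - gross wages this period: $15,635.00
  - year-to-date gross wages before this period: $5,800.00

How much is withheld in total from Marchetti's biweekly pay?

$2,411.53

Income Tax: taxable = $15,635.00
  $713.20 + 15.8% × ($15,635.00 − $10,200.00) = $713.20 + 15.8% × $5,435.00 = $1,571.93
Long-Term Care Levy: 2.8% × $15,635.00 = $437.78
Solidarity Surcharge: 2.57% × $15,635.00 = $401.82
Total: $1,571.93 + $437.78 + $401.82 = $2,411.53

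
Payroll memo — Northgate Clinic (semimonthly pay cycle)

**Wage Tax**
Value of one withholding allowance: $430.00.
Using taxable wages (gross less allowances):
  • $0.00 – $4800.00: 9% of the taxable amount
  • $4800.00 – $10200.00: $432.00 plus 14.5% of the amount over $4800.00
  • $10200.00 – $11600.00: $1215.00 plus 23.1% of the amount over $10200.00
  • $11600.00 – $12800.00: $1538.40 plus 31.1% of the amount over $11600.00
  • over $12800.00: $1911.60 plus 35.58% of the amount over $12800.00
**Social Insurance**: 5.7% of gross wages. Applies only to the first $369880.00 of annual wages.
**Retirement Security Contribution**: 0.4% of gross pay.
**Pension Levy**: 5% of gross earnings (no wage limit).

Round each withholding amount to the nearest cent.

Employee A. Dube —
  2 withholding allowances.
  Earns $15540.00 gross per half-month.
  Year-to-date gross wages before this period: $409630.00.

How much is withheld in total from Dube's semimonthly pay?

$3419.66

Wage Tax: taxable = $15540.00 − 2×$430.00 = $14680.00
  $1911.60 + 35.58% × ($14680.00 − $12800.00) = $1911.60 + 35.58% × $1880.00 = $2580.50
Social Insurance: YTD $409630.00 ≥ cap $369880.00 → $0.00
Retirement Security Contribution: 0.4% × $15540.00 = $62.16
Pension Levy: 5% × $15540.00 = $777.00
Total: $2580.50 + $0.00 + $62.16 + $777.00 = $3419.66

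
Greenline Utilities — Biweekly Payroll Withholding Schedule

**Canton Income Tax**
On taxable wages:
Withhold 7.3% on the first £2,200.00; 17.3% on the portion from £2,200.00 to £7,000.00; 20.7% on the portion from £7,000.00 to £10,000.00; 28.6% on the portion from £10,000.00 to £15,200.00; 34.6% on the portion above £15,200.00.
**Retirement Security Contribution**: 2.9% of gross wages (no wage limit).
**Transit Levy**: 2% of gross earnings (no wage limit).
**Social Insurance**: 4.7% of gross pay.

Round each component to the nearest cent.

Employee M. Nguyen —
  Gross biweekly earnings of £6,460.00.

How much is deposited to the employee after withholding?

£4,942.26

Canton Income Tax: taxable = £6,460.00
  £160.60 + 17.3% × (£6,460.00 − £2,200.00) = £160.60 + 17.3% × £4,260.00 = £897.58
Retirement Security Contribution: 2.9% × £6,460.00 = £187.34
Transit Levy: 2% × £6,460.00 = £129.20
Social Insurance: 4.7% × £6,460.00 = £303.62
Total withheld: £897.58 + £187.34 + £129.20 + £303.62 = £1,517.74
Net pay: £6,460.00 − £1,517.74 = £4,942.26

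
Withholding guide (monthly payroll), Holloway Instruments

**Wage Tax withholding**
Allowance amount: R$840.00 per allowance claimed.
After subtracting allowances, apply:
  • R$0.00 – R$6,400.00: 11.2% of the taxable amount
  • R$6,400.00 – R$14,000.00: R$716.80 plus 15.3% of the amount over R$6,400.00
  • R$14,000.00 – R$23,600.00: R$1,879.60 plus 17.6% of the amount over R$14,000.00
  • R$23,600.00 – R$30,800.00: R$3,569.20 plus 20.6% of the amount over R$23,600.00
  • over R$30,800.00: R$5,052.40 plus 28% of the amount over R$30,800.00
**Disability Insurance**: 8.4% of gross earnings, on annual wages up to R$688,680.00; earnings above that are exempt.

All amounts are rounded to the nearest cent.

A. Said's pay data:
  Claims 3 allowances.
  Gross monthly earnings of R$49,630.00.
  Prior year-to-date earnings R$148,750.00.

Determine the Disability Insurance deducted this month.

R$4,168.92

Disability Insurance: 8.4% × R$49,630.00 = R$4,168.92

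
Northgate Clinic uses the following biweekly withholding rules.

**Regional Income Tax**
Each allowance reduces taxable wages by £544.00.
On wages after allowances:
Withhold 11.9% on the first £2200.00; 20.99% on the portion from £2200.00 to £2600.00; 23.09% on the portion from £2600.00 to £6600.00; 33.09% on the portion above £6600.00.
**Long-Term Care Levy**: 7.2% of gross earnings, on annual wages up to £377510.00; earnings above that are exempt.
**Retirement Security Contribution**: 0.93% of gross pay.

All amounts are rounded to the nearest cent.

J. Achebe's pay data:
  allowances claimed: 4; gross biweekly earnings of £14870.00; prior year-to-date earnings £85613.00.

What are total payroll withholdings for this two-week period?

Regional Income Tax: taxable = £14870.00 − 4×£544.00 = £12694.00
  £1269.36 + 33.09% × (£12694.00 − £6600.00) = £1269.36 + 33.09% × £6094.00 = £3285.86
Long-Term Care Levy: 7.2% × £14870.00 = £1070.64
Retirement Security Contribution: 0.93% × £14870.00 = £138.29
Total: £3285.86 + £1070.64 + £138.29 = £4494.79

£4494.79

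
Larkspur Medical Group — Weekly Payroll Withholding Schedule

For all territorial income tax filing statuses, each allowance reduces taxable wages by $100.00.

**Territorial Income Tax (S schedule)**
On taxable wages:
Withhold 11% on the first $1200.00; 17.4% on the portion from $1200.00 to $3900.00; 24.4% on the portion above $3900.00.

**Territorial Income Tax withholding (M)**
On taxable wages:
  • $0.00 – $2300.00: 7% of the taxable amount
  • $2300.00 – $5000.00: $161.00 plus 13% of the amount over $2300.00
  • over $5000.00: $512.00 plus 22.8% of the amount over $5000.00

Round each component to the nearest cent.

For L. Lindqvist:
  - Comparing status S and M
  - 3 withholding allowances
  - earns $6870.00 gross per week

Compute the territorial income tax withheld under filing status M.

$869.96

Territorial Income Tax (M): taxable = $6870.00 − 3×$100.00 = $6570.00
  $512.00 + 22.8% × ($6570.00 − $5000.00) = $512.00 + 22.8% × $1570.00 = $869.96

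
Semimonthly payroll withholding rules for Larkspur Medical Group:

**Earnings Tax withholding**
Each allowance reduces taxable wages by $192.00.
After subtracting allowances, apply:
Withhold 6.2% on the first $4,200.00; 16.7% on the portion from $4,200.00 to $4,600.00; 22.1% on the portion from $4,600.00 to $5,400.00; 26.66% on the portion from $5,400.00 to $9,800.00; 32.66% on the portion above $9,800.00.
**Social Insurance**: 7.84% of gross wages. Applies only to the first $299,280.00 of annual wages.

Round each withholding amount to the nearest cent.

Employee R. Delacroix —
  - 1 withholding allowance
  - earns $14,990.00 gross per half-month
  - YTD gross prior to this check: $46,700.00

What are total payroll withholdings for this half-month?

$4,484.61

Earnings Tax: taxable = $14,990.00 − 1×$192.00 = $14,798.00
  $1,677.04 + 32.66% × ($14,798.00 − $9,800.00) = $1,677.04 + 32.66% × $4,998.00 = $3,309.39
Social Insurance: 7.84% × $14,990.00 = $1,175.22
Total: $3,309.39 + $1,175.22 = $4,484.61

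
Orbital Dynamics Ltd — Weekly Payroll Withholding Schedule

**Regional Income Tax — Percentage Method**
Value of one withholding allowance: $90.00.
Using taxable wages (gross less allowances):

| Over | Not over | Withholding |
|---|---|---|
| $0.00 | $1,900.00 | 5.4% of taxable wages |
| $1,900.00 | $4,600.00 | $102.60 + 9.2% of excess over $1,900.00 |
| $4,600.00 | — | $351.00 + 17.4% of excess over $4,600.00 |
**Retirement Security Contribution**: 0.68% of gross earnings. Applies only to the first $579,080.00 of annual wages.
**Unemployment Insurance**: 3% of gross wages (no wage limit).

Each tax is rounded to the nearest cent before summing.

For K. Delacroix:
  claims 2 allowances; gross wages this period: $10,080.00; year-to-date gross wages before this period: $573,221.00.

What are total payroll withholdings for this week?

Regional Income Tax: taxable = $10,080.00 − 2×$90.00 = $9,900.00
  $351.00 + 17.4% × ($9,900.00 − $4,600.00) = $351.00 + 17.4% × $5,300.00 = $1,273.20
Retirement Security Contribution: cap $579,080.00 − YTD $573,221.00 = $5,859.00 subject; 0.68% × $5,859.00 = $39.84
Unemployment Insurance: 3% × $10,080.00 = $302.40
Total: $1,273.20 + $39.84 + $302.40 = $1,615.44

$1,615.44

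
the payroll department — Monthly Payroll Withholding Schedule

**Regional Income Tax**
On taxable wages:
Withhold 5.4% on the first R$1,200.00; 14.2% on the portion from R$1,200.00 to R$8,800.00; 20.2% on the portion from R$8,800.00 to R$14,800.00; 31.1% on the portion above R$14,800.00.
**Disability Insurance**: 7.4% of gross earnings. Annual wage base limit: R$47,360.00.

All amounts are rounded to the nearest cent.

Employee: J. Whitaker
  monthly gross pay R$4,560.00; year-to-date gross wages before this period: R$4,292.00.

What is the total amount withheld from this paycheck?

R$879.36

Regional Income Tax: taxable = R$4,560.00
  R$64.80 + 14.2% × (R$4,560.00 − R$1,200.00) = R$64.80 + 14.2% × R$3,360.00 = R$541.92
Disability Insurance: 7.4% × R$4,560.00 = R$337.44
Total: R$541.92 + R$337.44 = R$879.36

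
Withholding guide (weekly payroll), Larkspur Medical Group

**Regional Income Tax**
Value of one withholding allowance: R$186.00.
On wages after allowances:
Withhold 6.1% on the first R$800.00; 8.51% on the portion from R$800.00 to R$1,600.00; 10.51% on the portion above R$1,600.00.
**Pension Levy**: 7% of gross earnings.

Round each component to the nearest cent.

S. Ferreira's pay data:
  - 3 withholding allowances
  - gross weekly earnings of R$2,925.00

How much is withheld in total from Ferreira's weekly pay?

Regional Income Tax: taxable = R$2,925.00 − 3×R$186.00 = R$2,367.00
  R$116.88 + 10.51% × (R$2,367.00 − R$1,600.00) = R$116.88 + 10.51% × R$767.00 = R$197.49
Pension Levy: 7% × R$2,925.00 = R$204.75
Total: R$197.49 + R$204.75 = R$402.24

R$402.24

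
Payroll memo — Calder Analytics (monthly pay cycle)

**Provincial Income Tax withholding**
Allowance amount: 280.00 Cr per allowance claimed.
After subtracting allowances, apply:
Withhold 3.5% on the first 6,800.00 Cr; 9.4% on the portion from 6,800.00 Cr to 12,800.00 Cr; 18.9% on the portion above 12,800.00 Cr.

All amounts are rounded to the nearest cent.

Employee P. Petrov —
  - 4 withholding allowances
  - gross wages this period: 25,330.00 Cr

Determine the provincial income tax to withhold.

Provincial Income Tax: taxable = 25,330.00 Cr − 4×280.00 Cr = 24,210.00 Cr
  802.00 Cr + 18.9% × (24,210.00 Cr − 12,800.00 Cr) = 802.00 Cr + 18.9% × 11,410.00 Cr = 2,958.49 Cr

2,958.49 Cr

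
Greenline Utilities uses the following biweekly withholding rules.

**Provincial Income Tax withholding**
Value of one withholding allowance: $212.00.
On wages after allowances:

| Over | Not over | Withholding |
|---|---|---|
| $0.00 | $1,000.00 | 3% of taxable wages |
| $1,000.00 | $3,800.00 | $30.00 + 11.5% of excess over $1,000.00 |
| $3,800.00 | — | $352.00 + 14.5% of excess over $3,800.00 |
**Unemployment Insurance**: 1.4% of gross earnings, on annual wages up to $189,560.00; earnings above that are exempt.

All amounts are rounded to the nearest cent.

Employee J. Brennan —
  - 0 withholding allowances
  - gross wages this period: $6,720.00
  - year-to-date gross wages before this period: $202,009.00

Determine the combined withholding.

$775.40

Provincial Income Tax: taxable = $6,720.00
  $352.00 + 14.5% × ($6,720.00 − $3,800.00) = $352.00 + 14.5% × $2,920.00 = $775.40
Unemployment Insurance: YTD $202,009.00 ≥ cap $189,560.00 → $0.00
Total: $775.40 + $0.00 = $775.40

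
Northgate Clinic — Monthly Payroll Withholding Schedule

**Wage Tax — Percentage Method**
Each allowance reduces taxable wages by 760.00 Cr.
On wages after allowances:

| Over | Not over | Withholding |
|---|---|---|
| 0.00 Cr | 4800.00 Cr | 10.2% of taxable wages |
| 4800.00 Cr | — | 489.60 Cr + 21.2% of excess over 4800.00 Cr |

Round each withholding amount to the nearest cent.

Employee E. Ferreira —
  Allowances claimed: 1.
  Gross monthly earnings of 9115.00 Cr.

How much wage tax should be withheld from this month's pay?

Wage Tax: taxable = 9115.00 Cr − 1×760.00 Cr = 8355.00 Cr
  489.60 Cr + 21.2% × (8355.00 Cr − 4800.00 Cr) = 489.60 Cr + 21.2% × 3555.00 Cr = 1243.26 Cr

1243.26 Cr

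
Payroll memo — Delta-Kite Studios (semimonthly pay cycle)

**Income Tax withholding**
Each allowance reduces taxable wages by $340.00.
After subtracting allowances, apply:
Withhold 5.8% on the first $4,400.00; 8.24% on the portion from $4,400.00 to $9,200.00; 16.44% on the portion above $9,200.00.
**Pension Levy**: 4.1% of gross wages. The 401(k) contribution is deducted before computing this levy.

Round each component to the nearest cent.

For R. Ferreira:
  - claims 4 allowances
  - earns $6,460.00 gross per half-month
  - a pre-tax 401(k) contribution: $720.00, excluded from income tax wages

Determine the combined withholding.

$489.38

Income Tax: taxable = $6,460.00 − $720.00 − 4×$340.00 = $4,380.00
  5.8% × $4,380.00 = $254.04
Pension Levy: 4.1% × $5,740.00 = $235.34
Total: $254.04 + $235.34 = $489.38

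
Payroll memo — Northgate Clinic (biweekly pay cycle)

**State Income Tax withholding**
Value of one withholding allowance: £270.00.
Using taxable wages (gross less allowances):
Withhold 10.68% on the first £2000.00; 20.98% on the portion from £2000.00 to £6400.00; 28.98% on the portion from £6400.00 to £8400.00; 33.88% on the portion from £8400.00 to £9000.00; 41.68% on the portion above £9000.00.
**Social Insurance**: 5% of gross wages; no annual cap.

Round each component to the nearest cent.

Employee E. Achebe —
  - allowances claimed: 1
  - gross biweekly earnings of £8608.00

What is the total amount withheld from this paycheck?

£2128.75

State Income Tax: taxable = £8608.00 − 1×£270.00 = £8338.00
  £1136.72 + 28.98% × (£8338.00 − £6400.00) = £1136.72 + 28.98% × £1938.00 = £1698.35
Social Insurance: 5% × £8608.00 = £430.40
Total: £1698.35 + £430.40 = £2128.75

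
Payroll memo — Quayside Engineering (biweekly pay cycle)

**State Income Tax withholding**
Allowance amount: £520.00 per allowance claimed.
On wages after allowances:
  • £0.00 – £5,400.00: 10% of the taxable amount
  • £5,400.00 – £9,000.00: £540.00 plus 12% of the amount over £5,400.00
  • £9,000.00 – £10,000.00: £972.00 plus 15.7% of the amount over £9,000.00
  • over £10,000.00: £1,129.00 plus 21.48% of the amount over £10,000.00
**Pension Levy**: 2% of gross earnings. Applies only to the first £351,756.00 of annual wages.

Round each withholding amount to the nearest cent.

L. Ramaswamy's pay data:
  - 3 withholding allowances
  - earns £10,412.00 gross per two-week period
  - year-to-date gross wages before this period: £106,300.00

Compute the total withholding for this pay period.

£1,162.48

State Income Tax: taxable = £10,412.00 − 3×£520.00 = £8,852.00
  £540.00 + 12% × (£8,852.00 − £5,400.00) = £540.00 + 12% × £3,452.00 = £954.24
Pension Levy: 2% × £10,412.00 = £208.24
Total: £954.24 + £208.24 = £1,162.48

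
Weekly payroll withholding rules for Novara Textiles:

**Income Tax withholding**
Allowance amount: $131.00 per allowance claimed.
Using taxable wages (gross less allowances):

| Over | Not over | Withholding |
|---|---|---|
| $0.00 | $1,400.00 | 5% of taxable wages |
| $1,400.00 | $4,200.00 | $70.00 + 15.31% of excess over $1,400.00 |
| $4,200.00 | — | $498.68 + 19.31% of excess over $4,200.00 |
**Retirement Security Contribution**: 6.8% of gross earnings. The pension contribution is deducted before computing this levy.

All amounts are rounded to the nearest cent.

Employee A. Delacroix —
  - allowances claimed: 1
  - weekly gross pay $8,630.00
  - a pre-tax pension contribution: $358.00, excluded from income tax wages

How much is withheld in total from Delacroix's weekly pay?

Income Tax: taxable = $8,630.00 − $358.00 − 1×$131.00 = $8,141.00
  $498.68 + 19.31% × ($8,141.00 − $4,200.00) = $498.68 + 19.31% × $3,941.00 = $1,259.69
Retirement Security Contribution: 6.8% × $8,272.00 = $562.50
Total: $1,259.69 + $562.50 = $1,822.19

$1,822.19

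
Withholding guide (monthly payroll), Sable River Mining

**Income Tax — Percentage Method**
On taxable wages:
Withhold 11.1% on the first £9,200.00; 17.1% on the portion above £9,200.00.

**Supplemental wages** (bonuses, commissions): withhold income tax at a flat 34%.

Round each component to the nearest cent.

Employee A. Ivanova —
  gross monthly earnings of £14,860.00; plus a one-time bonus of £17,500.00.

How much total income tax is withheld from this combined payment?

Income Tax: taxable = £14,860.00
  £1,021.20 + 17.1% × (£14,860.00 − £9,200.00) = £1,021.20 + 17.1% × £5,660.00 = £1,989.06
Supplemental (34% flat on bonus): 34% × £17,500.00 = £5,950.00
Total income tax: £1,989.06 + £5,950.00 = £7,939.06

£7,939.06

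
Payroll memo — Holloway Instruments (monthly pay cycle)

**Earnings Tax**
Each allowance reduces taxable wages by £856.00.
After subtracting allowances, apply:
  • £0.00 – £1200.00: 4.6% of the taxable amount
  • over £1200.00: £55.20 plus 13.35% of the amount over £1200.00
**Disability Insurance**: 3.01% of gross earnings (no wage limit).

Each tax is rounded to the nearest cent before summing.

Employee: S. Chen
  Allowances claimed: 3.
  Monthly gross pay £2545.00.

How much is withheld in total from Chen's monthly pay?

Earnings Tax: taxable = £2545.00 − 3×£856.00 = £-23.00
  Taxable ≤ 0 → £0.00
Disability Insurance: 3.01% × £2545.00 = £76.60
Total: £0.00 + £76.60 = £76.60

£76.60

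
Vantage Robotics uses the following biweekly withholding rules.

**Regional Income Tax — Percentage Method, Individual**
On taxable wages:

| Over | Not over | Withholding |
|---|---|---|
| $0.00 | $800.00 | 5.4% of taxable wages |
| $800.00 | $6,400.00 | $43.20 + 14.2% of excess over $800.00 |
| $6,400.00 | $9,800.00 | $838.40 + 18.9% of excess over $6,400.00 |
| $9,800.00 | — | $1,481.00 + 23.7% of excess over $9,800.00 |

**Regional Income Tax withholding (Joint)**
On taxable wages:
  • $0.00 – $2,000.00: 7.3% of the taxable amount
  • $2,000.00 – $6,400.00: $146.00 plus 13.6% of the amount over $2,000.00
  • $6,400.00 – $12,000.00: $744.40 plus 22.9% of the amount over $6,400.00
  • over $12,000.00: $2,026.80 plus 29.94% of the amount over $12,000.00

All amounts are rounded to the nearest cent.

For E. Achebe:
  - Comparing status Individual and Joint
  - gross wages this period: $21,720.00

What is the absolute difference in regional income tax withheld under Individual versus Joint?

$630.93

Regional Income Tax (Individual): taxable = $21,720.00
  $1,481.00 + 23.7% × ($21,720.00 − $9,800.00) = $1,481.00 + 23.7% × $11,920.00 = $4,306.04
Regional Income Tax (Joint): taxable = $21,720.00
  $2,026.80 + 29.94% × ($21,720.00 − $12,000.00) = $2,026.80 + 29.94% × $9,720.00 = $4,936.97
Difference: |$4,306.04 − $4,936.97| = $630.93 (higher under Joint)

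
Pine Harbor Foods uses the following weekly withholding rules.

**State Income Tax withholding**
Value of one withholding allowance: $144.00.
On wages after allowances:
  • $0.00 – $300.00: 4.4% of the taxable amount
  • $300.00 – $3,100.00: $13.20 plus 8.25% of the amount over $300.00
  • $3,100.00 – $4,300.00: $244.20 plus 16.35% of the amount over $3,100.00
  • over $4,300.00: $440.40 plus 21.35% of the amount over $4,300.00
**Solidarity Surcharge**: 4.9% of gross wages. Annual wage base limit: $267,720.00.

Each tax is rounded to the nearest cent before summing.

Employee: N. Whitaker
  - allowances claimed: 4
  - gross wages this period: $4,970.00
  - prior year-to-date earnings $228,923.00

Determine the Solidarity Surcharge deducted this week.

$243.53

Solidarity Surcharge: 4.9% × $4,970.00 = $243.53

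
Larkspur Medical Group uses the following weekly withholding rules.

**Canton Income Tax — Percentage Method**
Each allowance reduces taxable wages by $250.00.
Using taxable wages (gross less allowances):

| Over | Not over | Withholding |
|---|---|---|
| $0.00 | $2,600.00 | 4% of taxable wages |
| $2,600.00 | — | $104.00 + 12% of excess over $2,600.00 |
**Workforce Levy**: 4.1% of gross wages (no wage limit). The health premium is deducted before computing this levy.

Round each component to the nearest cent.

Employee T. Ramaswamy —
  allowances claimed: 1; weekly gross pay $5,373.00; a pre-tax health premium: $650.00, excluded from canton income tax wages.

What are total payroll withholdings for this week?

Canton Income Tax: taxable = $5,373.00 − $650.00 − 1×$250.00 = $4,473.00
  $104.00 + 12% × ($4,473.00 − $2,600.00) = $104.00 + 12% × $1,873.00 = $328.76
Workforce Levy: 4.1% × $4,723.00 = $193.64
Total: $328.76 + $193.64 = $522.40

$522.40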